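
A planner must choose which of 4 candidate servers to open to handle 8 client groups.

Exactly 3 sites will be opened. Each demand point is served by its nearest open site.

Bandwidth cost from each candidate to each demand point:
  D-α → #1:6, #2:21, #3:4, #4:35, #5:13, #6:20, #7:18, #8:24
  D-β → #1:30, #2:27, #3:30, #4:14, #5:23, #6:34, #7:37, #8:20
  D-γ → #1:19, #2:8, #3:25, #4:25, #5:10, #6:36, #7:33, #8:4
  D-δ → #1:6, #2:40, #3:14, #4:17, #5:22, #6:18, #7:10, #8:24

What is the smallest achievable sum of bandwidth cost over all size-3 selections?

Open {D-α, D-γ, D-δ}.
  #1→D-α 6, #2→D-γ 8, #3→D-α 4, #4→D-δ 17, #5→D-γ 10, #6→D-δ 18, #7→D-δ 10, #8→D-γ 4  ⇒ total 77.
Compare {D-α, D-β, D-γ}: total 84.
Compare {D-β, D-γ, D-δ}: total 84.
No size-3 selection does better; minimum is 77.

77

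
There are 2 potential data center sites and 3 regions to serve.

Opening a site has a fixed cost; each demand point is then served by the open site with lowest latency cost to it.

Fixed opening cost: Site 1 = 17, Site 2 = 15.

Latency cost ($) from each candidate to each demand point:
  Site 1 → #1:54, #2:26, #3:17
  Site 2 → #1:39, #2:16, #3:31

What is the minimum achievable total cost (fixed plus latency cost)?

101

Open {Site 2}: assign each demand point to its cheapest open site.
  #1→Site 2 39, #2→Site 2 16, #3→Site 2 31
  latency cost 86, fixed 15 → total 101.
Compare {Site 1, Site 2}: latency cost 72 + fixed 32 = 104.
Compare {Site 1}: latency cost 97 + fixed 17 = 114.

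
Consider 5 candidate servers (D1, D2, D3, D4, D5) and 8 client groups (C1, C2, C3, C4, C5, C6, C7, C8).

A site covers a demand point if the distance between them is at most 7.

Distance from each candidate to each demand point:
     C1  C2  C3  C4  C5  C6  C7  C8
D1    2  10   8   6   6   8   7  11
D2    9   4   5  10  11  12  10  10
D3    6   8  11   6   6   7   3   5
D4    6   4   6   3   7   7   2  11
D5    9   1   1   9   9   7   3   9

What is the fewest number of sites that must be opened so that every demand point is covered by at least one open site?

2

Coverage sets (demand points within 7 of each site):
  D1: {C1, C4, C5, C7}
  D2: {C2, C3}
  D3: {C1, C4, C5, C6, C7, C8}
  D4: {C1, C2, C3, C4, C5, C6, C7}
  D5: {C2, C3, C6, C7}
No single site covers all 8 demand points.
But {D2, D3} covers everything, so the minimum is 2.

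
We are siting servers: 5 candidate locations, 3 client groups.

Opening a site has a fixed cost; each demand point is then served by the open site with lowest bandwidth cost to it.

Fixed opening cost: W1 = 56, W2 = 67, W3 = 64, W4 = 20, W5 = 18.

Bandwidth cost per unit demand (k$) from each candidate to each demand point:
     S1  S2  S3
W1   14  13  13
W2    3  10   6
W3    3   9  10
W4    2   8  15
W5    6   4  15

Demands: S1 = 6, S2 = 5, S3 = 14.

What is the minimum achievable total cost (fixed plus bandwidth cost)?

207

Open {W2, W5}: assign each demand point to its cheapest open site.
  S1→W2 6×3=18, S2→W5 5×4=20, S3→W2 14×6=84
  bandwidth cost 122, fixed 85 → total 207.
Compare {W2}: bandwidth cost 152 + fixed 67 = 219.
Compare {W2, W4, W5}: bandwidth cost 116 + fixed 105 = 221.
Compare {W2, W4}: bandwidth cost 136 + fixed 87 = 223.
All other subsets cost ≥ 219. Minimum total cost: 207.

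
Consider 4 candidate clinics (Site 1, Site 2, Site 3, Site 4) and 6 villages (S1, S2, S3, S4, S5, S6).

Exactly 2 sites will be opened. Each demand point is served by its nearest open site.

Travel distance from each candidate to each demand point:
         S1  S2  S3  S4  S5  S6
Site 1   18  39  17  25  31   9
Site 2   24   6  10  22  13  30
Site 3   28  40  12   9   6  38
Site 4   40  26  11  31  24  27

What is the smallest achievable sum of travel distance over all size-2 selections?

Open {Site 1, Site 2}.
  S1→Site 1 18, S2→Site 2 6, S3→Site 2 10, S4→Site 2 22, S5→Site 2 13, S6→Site 1 9  ⇒ total 78.
Compare {Site 2, Site 3}: total 85.
Compare {Site 1, Site 3}: total 93.
No size-2 selection does better; minimum is 78.

78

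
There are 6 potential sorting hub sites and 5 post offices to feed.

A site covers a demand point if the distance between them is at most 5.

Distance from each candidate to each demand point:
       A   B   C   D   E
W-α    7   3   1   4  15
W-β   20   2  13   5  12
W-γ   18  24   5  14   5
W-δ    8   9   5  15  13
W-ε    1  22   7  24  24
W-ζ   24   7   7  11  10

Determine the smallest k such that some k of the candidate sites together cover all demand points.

3

Coverage sets (demand points within 5 of each site):
  W-α: {B, C, D}
  W-β: {B, D}
  W-γ: {C, E}
  W-δ: {C}
  W-ε: {A}
  W-ζ: {}
No 2 sites suffice: every size-2 union leaves at least one demand point uncovered.
But {W-α, W-γ, W-ε} covers everything, so the minimum is 3.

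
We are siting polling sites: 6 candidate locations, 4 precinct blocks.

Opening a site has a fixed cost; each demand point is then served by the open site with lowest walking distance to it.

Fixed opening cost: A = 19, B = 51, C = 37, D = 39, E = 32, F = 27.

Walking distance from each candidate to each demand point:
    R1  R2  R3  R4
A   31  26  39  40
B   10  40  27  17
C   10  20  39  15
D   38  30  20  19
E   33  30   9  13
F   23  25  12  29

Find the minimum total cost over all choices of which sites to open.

116

Open {F}: assign each demand point to its cheapest open site.
  R1→F 23, R2→F 25, R3→F 12, R4→F 29
  walking distance 89, fixed 27 → total 116.
Compare {E}: walking distance 85 + fixed 32 = 117.
Compare {C}: walking distance 84 + fixed 37 = 121.
Compare {C, E}: walking distance 52 + fixed 69 = 121.
All other subsets cost ≥ 117. Minimum total cost: 116.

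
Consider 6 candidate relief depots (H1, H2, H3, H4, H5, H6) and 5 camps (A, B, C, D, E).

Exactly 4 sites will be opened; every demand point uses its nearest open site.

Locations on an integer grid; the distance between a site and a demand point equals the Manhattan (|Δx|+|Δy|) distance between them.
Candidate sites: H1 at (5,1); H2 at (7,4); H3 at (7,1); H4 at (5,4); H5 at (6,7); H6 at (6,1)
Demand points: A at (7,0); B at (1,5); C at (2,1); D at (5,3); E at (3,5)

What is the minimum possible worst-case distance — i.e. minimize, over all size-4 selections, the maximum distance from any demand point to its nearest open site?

5

Open {H1, H2, H3, H4}.
  Farthest demand point is B at distance 5 (to H4); all others are ≤ 5.
With {H1, H2, H4, H5} the worst case is 5.
With {H1, H2, H4, H6} the worst case is 5.
No size-4 selection achieves below 5.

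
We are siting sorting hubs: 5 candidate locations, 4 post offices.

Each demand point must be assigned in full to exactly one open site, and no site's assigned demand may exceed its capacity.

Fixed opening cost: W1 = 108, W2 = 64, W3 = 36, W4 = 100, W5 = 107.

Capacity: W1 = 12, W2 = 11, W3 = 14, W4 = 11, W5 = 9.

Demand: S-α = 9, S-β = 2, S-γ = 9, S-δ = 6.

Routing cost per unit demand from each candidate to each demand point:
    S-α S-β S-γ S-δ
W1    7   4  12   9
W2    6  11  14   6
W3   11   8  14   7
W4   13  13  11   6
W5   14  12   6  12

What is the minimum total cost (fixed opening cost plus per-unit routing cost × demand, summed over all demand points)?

Open {W2, W3, W5}; cheapest assignment that respects the capacities:
  W2 (cap 11, load 9): S-α — cost 9×6 = 54
  W3 (cap 14, load 8): S-β, S-δ — cost 2×8 + 6×7 = 58
  W5 (cap 9, load 9): S-γ — cost 9×6 = 54
  Shipping 166, fixed 207 → total 373.
  Any other capacity-feasible assignment to {W2, W3, W5} ships for at least 166.
Compare {W2, W3, W4}: its best feasible assignment gives total 411.
Compare {W1, W3, W5}: its best feasible assignment gives total 418.
Every other set of open sites that can feasibly serve all demand totals ≥ 411 even under its best assignment. Minimum: 373.

373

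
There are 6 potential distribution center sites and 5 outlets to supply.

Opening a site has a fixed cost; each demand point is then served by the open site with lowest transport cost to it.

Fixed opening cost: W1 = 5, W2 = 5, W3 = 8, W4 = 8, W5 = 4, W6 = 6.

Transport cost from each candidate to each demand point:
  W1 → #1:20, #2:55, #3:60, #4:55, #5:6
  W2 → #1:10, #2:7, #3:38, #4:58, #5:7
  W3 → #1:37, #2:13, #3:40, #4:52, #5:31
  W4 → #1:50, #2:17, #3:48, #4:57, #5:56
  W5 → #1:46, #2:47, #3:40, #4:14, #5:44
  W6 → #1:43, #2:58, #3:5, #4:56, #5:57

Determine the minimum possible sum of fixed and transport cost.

58

Open {W2, W5, W6}: assign each demand point to its cheapest open site.
  #1→W2 10, #2→W2 7, #3→W6 5, #4→W5 14, #5→W2 7
  transport cost 43, fixed 15 → total 58.
Compare {W1, W2, W5, W6}: transport cost 42 + fixed 20 = 62.
Compare {W2, W3, W5, W6}: transport cost 43 + fixed 23 = 66.
Compare {W2, W4, W5, W6}: transport cost 43 + fixed 23 = 66.
All other subsets cost ≥ 62. Minimum total cost: 58.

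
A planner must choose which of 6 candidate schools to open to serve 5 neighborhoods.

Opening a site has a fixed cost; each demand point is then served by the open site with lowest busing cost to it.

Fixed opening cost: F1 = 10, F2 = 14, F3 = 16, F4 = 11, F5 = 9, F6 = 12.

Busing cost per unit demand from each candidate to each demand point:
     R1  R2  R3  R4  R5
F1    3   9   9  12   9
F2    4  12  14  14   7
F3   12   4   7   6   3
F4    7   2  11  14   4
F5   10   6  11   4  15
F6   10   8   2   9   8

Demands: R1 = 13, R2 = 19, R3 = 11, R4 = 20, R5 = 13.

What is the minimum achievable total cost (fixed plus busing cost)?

Open {F1, F4, F5, F6}: assign each demand point to its cheapest open site.
  R1→F1 13×3=39, R2→F4 19×2=38, R3→F6 11×2=22, R4→F5 20×4=80, R5→F4 13×4=52
  busing cost 231, fixed 42 → total 273.
Compare {F1, F3, F4, F5, F6}: busing cost 218 + fixed 58 = 276.
Compare {F1, F2, F4, F5, F6}: busing cost 231 + fixed 56 = 287.
Compare {F2, F4, F5, F6}: busing cost 244 + fixed 46 = 290.
All other subsets cost ≥ 276. Minimum total cost: 273.

273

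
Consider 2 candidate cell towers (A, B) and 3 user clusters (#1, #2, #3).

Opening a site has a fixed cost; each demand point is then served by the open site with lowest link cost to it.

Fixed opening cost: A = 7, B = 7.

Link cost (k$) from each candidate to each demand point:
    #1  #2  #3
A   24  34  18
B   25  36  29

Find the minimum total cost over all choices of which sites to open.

83

Open {A}: assign each demand point to its cheapest open site.
  #1→A 24, #2→A 34, #3→A 18
  link cost 76, fixed 7 → total 83.
Compare {A, B}: link cost 76 + fixed 14 = 90.
Compare {B}: link cost 90 + fixed 7 = 97.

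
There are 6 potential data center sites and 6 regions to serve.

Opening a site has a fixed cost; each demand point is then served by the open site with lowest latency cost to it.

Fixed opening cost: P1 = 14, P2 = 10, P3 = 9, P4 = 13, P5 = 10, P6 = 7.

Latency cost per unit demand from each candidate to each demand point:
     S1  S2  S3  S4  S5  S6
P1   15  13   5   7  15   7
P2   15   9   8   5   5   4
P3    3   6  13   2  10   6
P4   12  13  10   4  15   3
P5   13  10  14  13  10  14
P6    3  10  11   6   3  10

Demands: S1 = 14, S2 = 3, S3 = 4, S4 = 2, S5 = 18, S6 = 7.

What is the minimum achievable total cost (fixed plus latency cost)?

Open {P1, P3, P4, P6}: assign each demand point to its cheapest open site.
  S1→P3 14×3=42, S2→P3 3×6=18, S3→P1 4×5=20, S4→P3 2×2=4, S5→P6 18×3=54, S6→P4 7×3=21
  latency cost 159, fixed 43 → total 202.
Compare {P2, P3, P6}: latency cost 178 + fixed 26 = 204.
Compare {P1, P2, P3, P6}: latency cost 166 + fixed 40 = 206.
Compare {P3, P4, P6}: latency cost 179 + fixed 29 = 208.
All other subsets cost ≥ 204. Minimum total cost: 202.

202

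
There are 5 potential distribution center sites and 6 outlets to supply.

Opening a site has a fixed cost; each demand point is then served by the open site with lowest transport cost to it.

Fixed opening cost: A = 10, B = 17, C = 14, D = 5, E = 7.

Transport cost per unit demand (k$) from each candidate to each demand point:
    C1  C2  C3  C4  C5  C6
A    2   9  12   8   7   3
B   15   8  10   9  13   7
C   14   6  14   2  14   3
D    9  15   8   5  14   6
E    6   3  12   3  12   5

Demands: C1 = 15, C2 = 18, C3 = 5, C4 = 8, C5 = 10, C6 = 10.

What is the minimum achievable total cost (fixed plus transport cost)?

270

Open {A, D, E}: assign each demand point to its cheapest open site.
  C1→A 15×2=30, C2→E 18×3=54, C3→D 5×8=40, C4→E 8×3=24, C5→A 10×7=70, C6→A 10×3=30
  transport cost 248, fixed 22 → total 270.
Compare {A, C, D, E}: transport cost 240 + fixed 36 = 276.
Compare {A, E}: transport cost 268 + fixed 17 = 285.
Compare {A, B, D, E}: transport cost 248 + fixed 39 = 287.
All other subsets cost ≥ 276. Minimum total cost: 270.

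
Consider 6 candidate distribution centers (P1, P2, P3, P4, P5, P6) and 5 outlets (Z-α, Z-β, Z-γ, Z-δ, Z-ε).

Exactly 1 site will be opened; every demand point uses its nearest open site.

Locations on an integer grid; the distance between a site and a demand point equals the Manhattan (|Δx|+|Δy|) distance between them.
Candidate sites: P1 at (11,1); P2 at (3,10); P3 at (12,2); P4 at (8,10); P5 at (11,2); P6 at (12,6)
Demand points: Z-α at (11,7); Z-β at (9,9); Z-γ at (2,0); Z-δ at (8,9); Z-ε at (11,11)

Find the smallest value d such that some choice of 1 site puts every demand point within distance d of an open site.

Open {P1}.
  Farthest demand point is Z-δ at distance 11 (to P1); all others are ≤ 11.
With {P2} the worst case is 11.
With {P5} the worst case is 11.
No size-1 selection achieves below 11.

11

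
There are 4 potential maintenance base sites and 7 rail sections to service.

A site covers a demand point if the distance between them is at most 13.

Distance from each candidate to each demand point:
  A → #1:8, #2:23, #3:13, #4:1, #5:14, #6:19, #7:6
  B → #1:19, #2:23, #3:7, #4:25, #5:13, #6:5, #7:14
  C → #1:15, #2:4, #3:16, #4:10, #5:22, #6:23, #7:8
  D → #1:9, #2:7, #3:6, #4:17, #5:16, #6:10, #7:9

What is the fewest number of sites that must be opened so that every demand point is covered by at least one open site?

Coverage sets (demand points within 13 of each site):
  A: {#1, #3, #4, #7}
  B: {#3, #5, #6}
  C: {#2, #4, #7}
  D: {#1, #2, #3, #6, #7}
No 2 sites suffice: every size-2 union leaves at least one demand point uncovered.
But {A, B, C} covers everything, so the minimum is 3.

3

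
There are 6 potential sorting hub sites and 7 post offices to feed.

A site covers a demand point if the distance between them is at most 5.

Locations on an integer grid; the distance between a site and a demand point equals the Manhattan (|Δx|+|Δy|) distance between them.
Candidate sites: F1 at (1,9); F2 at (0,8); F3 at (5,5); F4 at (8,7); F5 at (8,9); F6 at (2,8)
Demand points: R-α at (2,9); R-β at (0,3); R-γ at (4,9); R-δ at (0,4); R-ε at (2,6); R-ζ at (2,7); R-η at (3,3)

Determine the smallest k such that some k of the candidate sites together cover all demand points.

Coverage sets (demand points within 5 of each site):
  F1: {R-α, R-γ, R-ε, R-ζ}
  F2: {R-α, R-β, R-γ, R-δ, R-ε, R-ζ}
  F3: {R-γ, R-ε, R-ζ, R-η}
  F4: {}
  F5: {R-γ}
  F6: {R-α, R-γ, R-ε, R-ζ}
No single site covers all 7 demand points.
But {F2, F3} covers everything, so the minimum is 2.

2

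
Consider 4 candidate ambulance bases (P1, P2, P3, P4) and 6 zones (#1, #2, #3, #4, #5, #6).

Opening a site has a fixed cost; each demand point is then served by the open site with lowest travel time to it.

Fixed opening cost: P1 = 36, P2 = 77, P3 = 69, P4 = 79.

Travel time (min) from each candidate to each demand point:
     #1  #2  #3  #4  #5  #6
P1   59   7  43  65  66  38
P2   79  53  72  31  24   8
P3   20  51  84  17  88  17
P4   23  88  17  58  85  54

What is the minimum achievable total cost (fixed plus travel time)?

Open {P1, P3}: assign each demand point to its cheapest open site.
  #1→P3 20, #2→P1 7, #3→P1 43, #4→P3 17, #5→P1 66, #6→P3 17
  travel time 170, fixed 105 → total 275.
Compare {P1, P2}: travel time 172 + fixed 113 = 285.
Compare {P1, P2, P3}: travel time 119 + fixed 182 = 301.
Compare {P1, P2, P4}: travel time 110 + fixed 192 = 302.
All other subsets cost ≥ 285. Minimum total cost: 275.

275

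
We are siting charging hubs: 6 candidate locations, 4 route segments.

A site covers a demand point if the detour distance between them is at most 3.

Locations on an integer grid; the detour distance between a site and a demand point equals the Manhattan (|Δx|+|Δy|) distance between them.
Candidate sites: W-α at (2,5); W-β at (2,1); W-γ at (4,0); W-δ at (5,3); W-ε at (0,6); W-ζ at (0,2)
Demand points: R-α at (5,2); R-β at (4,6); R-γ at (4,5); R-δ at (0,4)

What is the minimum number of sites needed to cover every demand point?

2

Coverage sets (demand points within 3 of each site):
  W-α: {R-β, R-γ, R-δ}
  W-β: {}
  W-γ: {R-α}
  W-δ: {R-α, R-γ}
  W-ε: {R-δ}
  W-ζ: {R-δ}
No single site covers all 4 demand points.
But {W-α, W-γ} covers everything, so the minimum is 2.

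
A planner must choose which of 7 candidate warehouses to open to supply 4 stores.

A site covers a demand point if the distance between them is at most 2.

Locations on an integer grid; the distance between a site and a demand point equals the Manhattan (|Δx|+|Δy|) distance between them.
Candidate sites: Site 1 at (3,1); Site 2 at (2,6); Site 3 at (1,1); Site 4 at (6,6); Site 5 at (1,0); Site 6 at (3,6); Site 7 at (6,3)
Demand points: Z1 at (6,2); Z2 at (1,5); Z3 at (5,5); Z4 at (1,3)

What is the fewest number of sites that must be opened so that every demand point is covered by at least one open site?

Coverage sets (demand points within 2 of each site):
  Site 1: {}
  Site 2: {Z2}
  Site 3: {Z4}
  Site 4: {Z3}
  Site 5: {}
  Site 6: {}
  Site 7: {Z1}
No 3 sites suffice: every size-3 union leaves at least one demand point uncovered.
But {Site 2, Site 3, Site 4, Site 7} covers everything, so the minimum is 4.

4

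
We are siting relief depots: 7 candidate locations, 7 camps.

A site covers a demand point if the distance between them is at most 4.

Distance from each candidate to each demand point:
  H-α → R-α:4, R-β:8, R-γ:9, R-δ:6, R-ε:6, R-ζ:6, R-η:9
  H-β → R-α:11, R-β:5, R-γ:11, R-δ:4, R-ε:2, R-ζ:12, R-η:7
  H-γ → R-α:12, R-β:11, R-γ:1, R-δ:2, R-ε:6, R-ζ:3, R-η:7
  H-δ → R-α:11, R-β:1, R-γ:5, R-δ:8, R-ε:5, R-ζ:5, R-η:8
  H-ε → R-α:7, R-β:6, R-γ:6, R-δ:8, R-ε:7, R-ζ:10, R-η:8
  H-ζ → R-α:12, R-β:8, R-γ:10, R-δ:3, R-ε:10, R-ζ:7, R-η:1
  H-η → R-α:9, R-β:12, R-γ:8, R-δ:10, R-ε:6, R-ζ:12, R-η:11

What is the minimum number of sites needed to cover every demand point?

5

Coverage sets (demand points within 4 of each site):
  H-α: {R-α}
  H-β: {R-δ, R-ε}
  H-γ: {R-γ, R-δ, R-ζ}
  H-δ: {R-β}
  H-ε: {}
  H-ζ: {R-δ, R-η}
  H-η: {}
No 4 sites suffice: every size-4 union leaves at least one demand point uncovered.
But {H-α, H-β, H-γ, H-δ, H-ζ} covers everything, so the minimum is 5.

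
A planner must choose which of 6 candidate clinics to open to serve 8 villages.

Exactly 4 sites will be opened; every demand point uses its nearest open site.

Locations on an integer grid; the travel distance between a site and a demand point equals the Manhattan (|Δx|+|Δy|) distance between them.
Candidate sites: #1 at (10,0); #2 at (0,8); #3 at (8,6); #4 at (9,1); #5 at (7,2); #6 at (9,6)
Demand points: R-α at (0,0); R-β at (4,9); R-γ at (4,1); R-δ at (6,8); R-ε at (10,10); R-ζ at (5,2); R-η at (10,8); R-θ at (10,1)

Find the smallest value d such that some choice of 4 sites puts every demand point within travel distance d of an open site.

Open {#1, #2, #3, #4}.
  Farthest demand point is R-α at travel distance 8 (to #2); all others are ≤ 8.
With {#1, #2, #3, #5} the worst case is 8.
With {#1, #2, #3, #6} the worst case is 8.
No size-4 selection achieves below 8.

8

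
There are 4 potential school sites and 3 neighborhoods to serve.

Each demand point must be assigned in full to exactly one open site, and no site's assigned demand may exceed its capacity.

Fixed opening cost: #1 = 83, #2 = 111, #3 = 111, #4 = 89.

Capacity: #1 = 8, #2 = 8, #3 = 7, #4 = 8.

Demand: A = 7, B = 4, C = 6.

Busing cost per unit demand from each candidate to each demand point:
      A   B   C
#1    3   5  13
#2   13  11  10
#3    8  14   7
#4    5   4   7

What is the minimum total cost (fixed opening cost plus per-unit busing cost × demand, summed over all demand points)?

362

Open {#1, #3, #4}; cheapest assignment that respects the capacities:
  #1 (cap 8, load 7): A — cost 7×3 = 21
  #3 (cap 7, load 6): C — cost 6×7 = 42
  #4 (cap 8, load 4): B — cost 4×4 = 16
  Shipping 79, fixed 283 → total 362.
  Any other capacity-feasible assignment to {#1, #3, #4} ships for at least 79.
Compare {#1, #2, #4}: its best feasible assignment gives total 380.
Compare {#1, #2, #3}: its best feasible assignment gives total 412.
Every other set of open sites that can feasibly serve all demand totals ≥ 380 even under its best assignment. Minimum: 362.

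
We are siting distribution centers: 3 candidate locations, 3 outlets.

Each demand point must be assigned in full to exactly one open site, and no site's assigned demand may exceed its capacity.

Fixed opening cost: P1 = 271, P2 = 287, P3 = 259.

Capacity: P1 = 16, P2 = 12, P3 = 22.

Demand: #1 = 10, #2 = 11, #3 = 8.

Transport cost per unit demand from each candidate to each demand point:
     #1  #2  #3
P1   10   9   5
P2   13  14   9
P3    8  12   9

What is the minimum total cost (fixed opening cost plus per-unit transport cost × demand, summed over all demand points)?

781

Open {P1, P3}; cheapest assignment that respects the capacities:
  P1 (cap 16, load 11): #2 — cost 11×9 = 99
  P3 (cap 22, load 18): #1, #3 — cost 10×8 + 8×9 = 152
  Shipping 251, fixed 530 → total 781.
  Any other capacity-feasible assignment to {P1, P3} ships for at least 251.
Compare {P2, P3}: its best feasible assignment gives total 830.
Compare {P1, P2, P3}: its best feasible assignment gives total 1068.
Every other set of open sites that can feasibly serve all demand totals ≥ 830 even under its best assignment. Minimum: 781.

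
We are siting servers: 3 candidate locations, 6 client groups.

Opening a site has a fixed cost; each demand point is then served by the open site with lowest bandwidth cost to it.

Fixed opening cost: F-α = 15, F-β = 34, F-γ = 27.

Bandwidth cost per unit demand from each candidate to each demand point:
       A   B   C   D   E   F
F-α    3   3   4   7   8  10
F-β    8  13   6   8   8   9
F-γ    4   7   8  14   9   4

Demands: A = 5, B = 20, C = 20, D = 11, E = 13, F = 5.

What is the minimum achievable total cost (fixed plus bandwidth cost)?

Open {F-α, F-γ}: assign each demand point to its cheapest open site.
  A→F-α 5×3=15, B→F-α 20×3=60, C→F-α 20×4=80, D→F-α 11×7=77, E→F-α 13×8=104, F→F-γ 5×4=20
  bandwidth cost 356, fixed 42 → total 398.
Compare {F-α}: bandwidth cost 386 + fixed 15 = 401.
Compare {F-α, F-β}: bandwidth cost 381 + fixed 49 = 430.
Compare {F-α, F-β, F-γ}: bandwidth cost 356 + fixed 76 = 432.
All other subsets cost ≥ 401. Minimum total cost: 398.

398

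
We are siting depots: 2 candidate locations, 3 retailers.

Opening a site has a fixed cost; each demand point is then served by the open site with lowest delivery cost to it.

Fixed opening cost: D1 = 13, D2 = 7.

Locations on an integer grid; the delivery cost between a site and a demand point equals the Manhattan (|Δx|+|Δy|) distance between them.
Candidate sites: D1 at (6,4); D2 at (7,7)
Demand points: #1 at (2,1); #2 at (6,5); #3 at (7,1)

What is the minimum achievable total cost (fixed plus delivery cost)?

Open {D1}: assign each demand point to its cheapest open site.
  #1→D1 7, #2→D1 1, #3→D1 4
  delivery cost 12, fixed 13 → total 25.
Compare {D2}: delivery cost 20 + fixed 7 = 27.
Compare {D1, D2}: delivery cost 12 + fixed 20 = 32.

25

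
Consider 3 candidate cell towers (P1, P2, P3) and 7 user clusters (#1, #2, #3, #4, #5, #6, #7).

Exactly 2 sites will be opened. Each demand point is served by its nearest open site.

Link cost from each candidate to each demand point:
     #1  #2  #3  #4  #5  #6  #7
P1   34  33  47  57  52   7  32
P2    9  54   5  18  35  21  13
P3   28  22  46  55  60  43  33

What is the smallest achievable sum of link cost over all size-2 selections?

120

Open {P1, P2}.
  #1→P2 9, #2→P1 33, #3→P2 5, #4→P2 18, #5→P2 35, #6→P1 7, #7→P2 13  ⇒ total 120.
Compare {P2, P3}: total 123.
Compare {P1, P3}: total 242.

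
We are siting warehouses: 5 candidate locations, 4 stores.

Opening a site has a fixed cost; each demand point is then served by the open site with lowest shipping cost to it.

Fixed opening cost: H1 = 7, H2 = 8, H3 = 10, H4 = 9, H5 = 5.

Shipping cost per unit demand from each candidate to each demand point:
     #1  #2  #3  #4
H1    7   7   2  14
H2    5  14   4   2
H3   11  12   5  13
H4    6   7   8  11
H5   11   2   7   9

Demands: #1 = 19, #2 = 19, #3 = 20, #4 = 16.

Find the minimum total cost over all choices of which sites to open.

225

Open {H1, H2, H5}: assign each demand point to its cheapest open site.
  #1→H2 19×5=95, #2→H5 19×2=38, #3→H1 20×2=40, #4→H2 16×2=32
  shipping cost 205, fixed 20 → total 225.
Compare {H1, H2, H4, H5}: shipping cost 205 + fixed 29 = 234.
Compare {H1, H2, H3, H5}: shipping cost 205 + fixed 30 = 235.
Compare {H1, H2, H3, H4, H5}: shipping cost 205 + fixed 39 = 244.
All other subsets cost ≥ 234. Minimum total cost: 225.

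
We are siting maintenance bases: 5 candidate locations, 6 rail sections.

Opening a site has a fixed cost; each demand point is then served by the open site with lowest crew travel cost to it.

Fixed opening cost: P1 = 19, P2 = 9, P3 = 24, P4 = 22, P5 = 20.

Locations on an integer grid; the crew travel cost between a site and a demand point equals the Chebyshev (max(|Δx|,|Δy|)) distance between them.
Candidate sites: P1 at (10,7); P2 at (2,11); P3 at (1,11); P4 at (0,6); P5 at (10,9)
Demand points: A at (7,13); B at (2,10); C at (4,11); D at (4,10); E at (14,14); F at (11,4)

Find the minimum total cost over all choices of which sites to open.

Open {P2}: assign each demand point to its cheapest open site.
  A→P2 5, B→P2 1, C→P2 2, D→P2 2, E→P2 12, F→P2 9
  crew travel cost 31, fixed 9 → total 40.
Compare {P1, P2}: crew travel cost 20 + fixed 28 = 48.
Compare {P2, P5}: crew travel cost 19 + fixed 29 = 48.
Compare {P5}: crew travel cost 34 + fixed 20 = 54.
All other subsets cost ≥ 48. Minimum total cost: 40.

40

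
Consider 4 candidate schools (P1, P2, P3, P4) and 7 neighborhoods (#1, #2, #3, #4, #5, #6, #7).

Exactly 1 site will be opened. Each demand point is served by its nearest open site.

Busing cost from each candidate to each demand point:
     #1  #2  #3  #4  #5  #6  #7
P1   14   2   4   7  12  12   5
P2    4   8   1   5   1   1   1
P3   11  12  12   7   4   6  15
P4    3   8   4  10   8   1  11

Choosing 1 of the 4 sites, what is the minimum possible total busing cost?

Open {P2}.
  #1→P2 4, #2→P2 8, #3→P2 1, #4→P2 5, #5→P2 1, #6→P2 1, #7→P2 1  ⇒ total 21.
Compare {P4}: total 45.
Compare {P1}: total 56.
No size-1 selection does better; minimum is 21.

21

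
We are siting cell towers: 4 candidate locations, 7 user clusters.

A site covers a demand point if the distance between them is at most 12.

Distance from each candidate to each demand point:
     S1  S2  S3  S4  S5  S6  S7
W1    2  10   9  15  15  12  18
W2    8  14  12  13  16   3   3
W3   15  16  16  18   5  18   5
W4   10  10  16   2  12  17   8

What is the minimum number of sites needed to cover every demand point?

2

Coverage sets (demand points within 12 of each site):
  W1: {S1, S2, S3, S6}
  W2: {S1, S3, S6, S7}
  W3: {S5, S7}
  W4: {S1, S2, S4, S5, S7}
No single site covers all 7 demand points.
But {W1, W4} covers everything, so the minimum is 2.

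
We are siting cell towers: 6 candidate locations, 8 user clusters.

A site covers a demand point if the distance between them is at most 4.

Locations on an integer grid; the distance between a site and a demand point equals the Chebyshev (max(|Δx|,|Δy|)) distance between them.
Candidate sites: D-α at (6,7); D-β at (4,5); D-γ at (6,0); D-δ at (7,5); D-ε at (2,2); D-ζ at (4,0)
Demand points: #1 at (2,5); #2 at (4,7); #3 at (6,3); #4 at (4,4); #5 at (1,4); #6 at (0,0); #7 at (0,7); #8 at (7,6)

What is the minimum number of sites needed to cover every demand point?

2

Coverage sets (demand points within 4 of each site):
  D-α: {#1, #2, #3, #4, #8}
  D-β: {#1, #2, #3, #4, #5, #7, #8}
  D-γ: {#3, #4}
  D-δ: {#2, #3, #4, #8}
  D-ε: {#1, #3, #4, #5, #6}
  D-ζ: {#3, #4, #5, #6}
No single site covers all 8 demand points.
But {D-β, D-ε} covers everything, so the minimum is 2.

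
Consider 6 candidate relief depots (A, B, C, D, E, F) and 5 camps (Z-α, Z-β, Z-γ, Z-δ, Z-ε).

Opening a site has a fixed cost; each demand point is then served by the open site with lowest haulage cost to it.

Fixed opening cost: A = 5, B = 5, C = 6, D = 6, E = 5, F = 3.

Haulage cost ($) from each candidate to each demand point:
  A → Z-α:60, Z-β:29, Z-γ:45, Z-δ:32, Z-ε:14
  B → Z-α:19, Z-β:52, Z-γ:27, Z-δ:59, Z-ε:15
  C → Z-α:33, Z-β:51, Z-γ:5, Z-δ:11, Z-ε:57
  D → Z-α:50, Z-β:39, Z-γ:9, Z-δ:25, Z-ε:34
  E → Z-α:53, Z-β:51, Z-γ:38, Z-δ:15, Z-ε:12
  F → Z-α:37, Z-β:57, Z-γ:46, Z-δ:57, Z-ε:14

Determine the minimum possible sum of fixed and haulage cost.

Open {A, B, C}: assign each demand point to its cheapest open site.
  Z-α→B 19, Z-β→A 29, Z-γ→C 5, Z-δ→C 11, Z-ε→A 14
  haulage cost 78, fixed 16 → total 94.
Compare {A, B, C, E}: haulage cost 76 + fixed 21 = 97.
Compare {A, B, C, F}: haulage cost 78 + fixed 19 = 97.
Compare {A, B, C, D}: haulage cost 78 + fixed 22 = 100.
All other subsets cost ≥ 97. Minimum total cost: 94.

94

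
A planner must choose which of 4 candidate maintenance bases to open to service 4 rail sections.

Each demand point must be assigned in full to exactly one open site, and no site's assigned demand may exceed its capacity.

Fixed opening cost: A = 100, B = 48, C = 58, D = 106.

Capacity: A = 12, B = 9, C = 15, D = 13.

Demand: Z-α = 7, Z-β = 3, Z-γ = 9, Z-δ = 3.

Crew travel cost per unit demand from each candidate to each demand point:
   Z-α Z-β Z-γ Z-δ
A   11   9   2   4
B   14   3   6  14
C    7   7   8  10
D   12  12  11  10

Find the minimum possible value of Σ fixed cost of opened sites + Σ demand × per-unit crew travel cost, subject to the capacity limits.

Open {A, C}; cheapest assignment that respects the capacities:
  A (cap 12, load 12): Z-γ, Z-δ — cost 9×2 + 3×4 = 30
  C (cap 15, load 10): Z-α, Z-β — cost 7×7 + 3×7 = 70
  Shipping 100, fixed 158 → total 258.
  Any other capacity-feasible assignment to {A, C} ships for at least 100.
Compare {B, C}: its best feasible assignment gives total 260.
Compare {A, B, C}: its best feasible assignment gives total 294.
Every other set of open sites that can feasibly serve all demand totals ≥ 260 even under its best assignment. Minimum: 258.

258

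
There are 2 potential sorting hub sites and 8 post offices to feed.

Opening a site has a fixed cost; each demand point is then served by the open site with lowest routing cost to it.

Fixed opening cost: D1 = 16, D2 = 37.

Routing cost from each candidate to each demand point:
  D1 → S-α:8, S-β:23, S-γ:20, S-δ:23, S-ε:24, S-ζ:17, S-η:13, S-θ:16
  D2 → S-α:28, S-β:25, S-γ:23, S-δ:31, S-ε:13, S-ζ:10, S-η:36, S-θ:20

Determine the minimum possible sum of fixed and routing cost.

Open {D1}: assign each demand point to its cheapest open site.
  S-α→D1 8, S-β→D1 23, S-γ→D1 20, S-δ→D1 23, S-ε→D1 24, S-ζ→D1 17, S-η→D1 13, S-θ→D1 16
  routing cost 144, fixed 16 → total 160.
Compare {D1, D2}: routing cost 126 + fixed 53 = 179.
Compare {D2}: routing cost 186 + fixed 37 = 223.

160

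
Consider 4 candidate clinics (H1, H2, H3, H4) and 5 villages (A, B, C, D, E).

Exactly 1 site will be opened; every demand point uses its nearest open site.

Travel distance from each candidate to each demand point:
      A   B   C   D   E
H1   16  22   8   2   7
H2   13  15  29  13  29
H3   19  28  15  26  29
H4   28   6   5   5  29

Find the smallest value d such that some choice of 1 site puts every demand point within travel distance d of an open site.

Open {H1}.
  Farthest demand point is B at travel distance 22 (to H1); all others are ≤ 22.
With {H2} the worst case is 29.
With {H3} the worst case is 29.
No size-1 selection achieves below 22.

22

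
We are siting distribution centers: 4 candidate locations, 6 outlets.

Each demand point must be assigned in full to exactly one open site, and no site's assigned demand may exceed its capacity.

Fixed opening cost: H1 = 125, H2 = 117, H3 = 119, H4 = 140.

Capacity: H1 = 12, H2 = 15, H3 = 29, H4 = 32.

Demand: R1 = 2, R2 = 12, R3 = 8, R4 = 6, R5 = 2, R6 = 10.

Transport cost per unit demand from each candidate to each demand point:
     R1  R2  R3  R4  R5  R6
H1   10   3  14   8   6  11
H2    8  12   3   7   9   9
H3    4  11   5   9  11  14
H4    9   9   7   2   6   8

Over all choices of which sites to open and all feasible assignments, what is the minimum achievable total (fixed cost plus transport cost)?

479

Open {H1, H4}; cheapest assignment that respects the capacities:
  H1 (cap 12, load 12): R2 — cost 12×3 = 36
  H4 (cap 32, load 28): R1, R3, R4, R5, R6 — cost 2×9 + 8×7 + 6×2 + 2×6 + 10×8 = 178
  Shipping 214, fixed 265 → total 479.
  Any other capacity-feasible assignment to {H1, H4} ships for at least 214.
Compare {H2, H4}: its best feasible assignment gives total 509.
Compare {H3, H4}: its best feasible assignment gives total 519.
Every other set of open sites that can feasibly serve all demand totals ≥ 509 even under its best assignment. Minimum: 479.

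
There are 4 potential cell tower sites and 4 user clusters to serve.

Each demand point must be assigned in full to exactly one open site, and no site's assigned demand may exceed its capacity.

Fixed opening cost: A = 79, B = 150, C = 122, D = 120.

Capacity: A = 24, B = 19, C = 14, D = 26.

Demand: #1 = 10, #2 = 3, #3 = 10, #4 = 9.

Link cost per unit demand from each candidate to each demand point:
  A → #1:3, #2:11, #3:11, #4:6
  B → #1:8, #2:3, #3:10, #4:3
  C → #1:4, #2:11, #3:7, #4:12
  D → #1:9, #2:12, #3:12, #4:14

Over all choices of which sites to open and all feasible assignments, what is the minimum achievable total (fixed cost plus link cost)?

Open {A, C}; cheapest assignment that respects the capacities:
  A (cap 24, load 22): #1, #2, #4 — cost 10×3 + 3×11 + 9×6 = 117
  C (cap 14, load 10): #3 — cost 10×7 = 70
  Shipping 187, fixed 201 → total 388.
  Any other capacity-feasible assignment to {A, C} ships for at least 187.
Compare {A, B}: its best feasible assignment gives total 405.
Compare {A, D}: its best feasible assignment gives total 436.
Every other set of open sites that can feasibly serve all demand totals ≥ 405 even under its best assignment. Minimum: 388.

388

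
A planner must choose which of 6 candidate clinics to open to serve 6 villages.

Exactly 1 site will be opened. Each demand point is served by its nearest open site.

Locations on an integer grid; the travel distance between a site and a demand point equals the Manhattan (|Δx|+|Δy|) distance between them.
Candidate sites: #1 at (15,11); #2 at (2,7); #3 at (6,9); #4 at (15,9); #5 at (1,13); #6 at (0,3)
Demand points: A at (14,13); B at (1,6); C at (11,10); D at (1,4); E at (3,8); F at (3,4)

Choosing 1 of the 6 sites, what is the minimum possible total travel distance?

Open {#2}.
  A→#2 18, B→#2 2, C→#2 12, D→#2 4, E→#2 2, F→#2 4  ⇒ total 42.
Compare {#3}: total 48.
Compare {#5}: total 60.
No size-1 selection does better; minimum is 42.

42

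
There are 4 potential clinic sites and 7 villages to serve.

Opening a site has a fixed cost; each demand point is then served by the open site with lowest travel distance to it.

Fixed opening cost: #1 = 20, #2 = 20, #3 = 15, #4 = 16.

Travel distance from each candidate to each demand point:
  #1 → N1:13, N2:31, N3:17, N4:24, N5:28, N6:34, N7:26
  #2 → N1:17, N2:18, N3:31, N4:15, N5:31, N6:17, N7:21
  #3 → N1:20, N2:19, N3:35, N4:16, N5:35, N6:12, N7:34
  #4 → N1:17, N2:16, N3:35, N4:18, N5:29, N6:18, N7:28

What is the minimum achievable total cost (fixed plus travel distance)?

166

Open {#1, #3}: assign each demand point to its cheapest open site.
  N1→#1 13, N2→#3 19, N3→#1 17, N4→#3 16, N5→#1 28, N6→#3 12, N7→#1 26
  travel distance 131, fixed 35 → total 166.
Compare {#1, #2}: travel distance 129 + fixed 40 = 169.
Compare {#2}: travel distance 150 + fixed 20 = 170.
Compare {#1, #4}: travel distance 136 + fixed 36 = 172.
All other subsets cost ≥ 169. Minimum total cost: 166.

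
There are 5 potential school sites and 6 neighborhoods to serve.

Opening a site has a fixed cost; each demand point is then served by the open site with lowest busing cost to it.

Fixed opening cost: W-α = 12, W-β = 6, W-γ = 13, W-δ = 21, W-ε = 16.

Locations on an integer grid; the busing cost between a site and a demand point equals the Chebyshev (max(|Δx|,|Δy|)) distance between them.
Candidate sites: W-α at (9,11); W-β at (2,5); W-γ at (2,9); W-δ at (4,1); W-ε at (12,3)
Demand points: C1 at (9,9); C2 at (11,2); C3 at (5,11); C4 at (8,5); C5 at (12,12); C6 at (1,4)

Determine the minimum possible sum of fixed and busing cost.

43

Open {W-α, W-β}: assign each demand point to its cheapest open site.
  C1→W-α 2, C2→W-α 9, C3→W-α 4, C4→W-α 6, C5→W-α 3, C6→W-β 1
  busing cost 25, fixed 18 → total 43.
Compare {W-α}: busing cost 32 + fixed 12 = 44.
Compare {W-β}: busing cost 39 + fixed 6 = 45.
Compare {W-β, W-ε}: busing cost 27 + fixed 22 = 49.
All other subsets cost ≥ 44. Minimum total cost: 43.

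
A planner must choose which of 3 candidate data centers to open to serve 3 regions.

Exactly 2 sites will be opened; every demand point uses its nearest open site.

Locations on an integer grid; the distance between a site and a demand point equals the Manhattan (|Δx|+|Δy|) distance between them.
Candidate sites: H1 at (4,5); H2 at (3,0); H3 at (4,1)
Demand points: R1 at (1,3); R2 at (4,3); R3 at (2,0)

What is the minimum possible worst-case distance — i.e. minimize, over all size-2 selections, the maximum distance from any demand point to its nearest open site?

Open {H1, H2}.
  Farthest demand point is R1 at distance 5 (to H1); all others are ≤ 5.
With {H1, H3} the worst case is 5.
With {H2, H3} the worst case is 5.
No size-2 selection achieves below 5.

5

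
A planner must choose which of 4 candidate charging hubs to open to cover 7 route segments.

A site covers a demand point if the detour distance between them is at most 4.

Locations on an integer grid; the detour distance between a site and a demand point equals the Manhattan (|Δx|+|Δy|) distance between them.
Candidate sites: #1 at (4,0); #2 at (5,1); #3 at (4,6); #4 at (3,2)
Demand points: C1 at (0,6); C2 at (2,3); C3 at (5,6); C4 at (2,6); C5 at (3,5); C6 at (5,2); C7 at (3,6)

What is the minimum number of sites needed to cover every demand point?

2

Coverage sets (demand points within 4 of each site):
  #1: {C6}
  #2: {C6}
  #3: {C1, C3, C4, C5, C7}
  #4: {C2, C5, C6, C7}
No single site covers all 7 demand points.
But {#3, #4} covers everything, so the minimum is 2.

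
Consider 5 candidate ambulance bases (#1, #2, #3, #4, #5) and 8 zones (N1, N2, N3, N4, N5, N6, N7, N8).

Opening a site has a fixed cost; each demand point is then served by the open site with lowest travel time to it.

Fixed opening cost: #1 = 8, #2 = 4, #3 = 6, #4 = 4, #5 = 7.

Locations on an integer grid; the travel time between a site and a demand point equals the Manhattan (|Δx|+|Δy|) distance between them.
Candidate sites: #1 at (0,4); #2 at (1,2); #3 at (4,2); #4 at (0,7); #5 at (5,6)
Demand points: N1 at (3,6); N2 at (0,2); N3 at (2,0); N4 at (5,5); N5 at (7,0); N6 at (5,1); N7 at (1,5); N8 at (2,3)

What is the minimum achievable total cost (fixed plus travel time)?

Open {#2, #3}: assign each demand point to its cheapest open site.
  N1→#3 5, N2→#2 1, N3→#2 3, N4→#3 4, N5→#3 5, N6→#3 2, N7→#2 3, N8→#2 2
  travel time 25, fixed 10 → total 35.
Compare {#2, #5}: travel time 25 + fixed 11 = 36.
Compare {#2, #3, #5}: travel time 19 + fixed 17 = 36.
Compare {#2, #3, #4}: travel time 24 + fixed 14 = 38.
All other subsets cost ≥ 36. Minimum total cost: 35.

35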